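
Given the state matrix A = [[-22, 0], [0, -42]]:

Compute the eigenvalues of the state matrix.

For diagonal matrix, eigenvalues are diagonal entries: λ₁ = -22, λ₂ = -42.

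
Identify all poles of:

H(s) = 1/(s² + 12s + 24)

Discriminant = 12² - 4×1×24 = 144 - 96 = 48 > 0, so two distinct real poles. Using quadratic formula: s = (-12 ± √48)/(2×1) = (-12 ± √48)/2, with √48 ≈ 6.9282. s₁ ≈ -2.5359, s₂ ≈ -9.4641. Poles: s₁ = -2.5359, s₂ = -9.4641.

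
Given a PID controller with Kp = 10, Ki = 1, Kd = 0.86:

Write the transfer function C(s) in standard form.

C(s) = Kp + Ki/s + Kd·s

Substituting values: C(s) = 10 + 1/s + 0.86s = (0.86s² + 10s + 1)/s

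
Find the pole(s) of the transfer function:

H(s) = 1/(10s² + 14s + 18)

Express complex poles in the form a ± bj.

Discriminant = 14² - 4×10×18 = 196 - 720 = -524 < 0, so the poles are a complex conjugate pair s = (-14 ± j√524)/(2×10). Real part = -14/(2×10) = -14/20 = -0.7; imaginary part = ±√524/(2×10) ≈ 1.1446. Poles: s = -0.7 ± 1.1446j.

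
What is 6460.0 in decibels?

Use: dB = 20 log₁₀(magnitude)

dB = 20 log₁₀(6460.0) = 76.2 dB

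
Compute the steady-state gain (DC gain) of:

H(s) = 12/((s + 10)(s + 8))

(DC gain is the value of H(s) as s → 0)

DC gain = H(0) = 12/(10 × 8) = 12/80 = 0.15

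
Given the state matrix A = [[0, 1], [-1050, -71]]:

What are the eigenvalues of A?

det(A - λI) = λ² - (-71)λ + 1050 = (λ - (-21))(λ - (-50)). Eigenvalues: -21, -50.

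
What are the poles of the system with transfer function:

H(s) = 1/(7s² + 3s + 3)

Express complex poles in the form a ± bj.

Discriminant = 3² - 4×7×3 = 9 - 84 = -75 < 0, so the poles are a complex conjugate pair s = (-3 ± j√75)/(2×7). Real part = -3/(2×7) = -3/14 ≈ -0.2143; imaginary part = ±√75/(2×7) ≈ 0.6186. Poles: s = -0.2143 ± 0.6186j.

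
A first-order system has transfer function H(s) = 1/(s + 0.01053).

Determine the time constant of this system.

For H(s) = 1/(s + 1/τ), the pole is at -1/τ = -0.01053, so τ = 1/0.01053 = 94.97 s.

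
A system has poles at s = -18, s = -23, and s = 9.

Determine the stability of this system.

Pole(s) at s = 9 are not in the left half-plane. System is unstable.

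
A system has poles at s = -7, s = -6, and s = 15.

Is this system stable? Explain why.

Pole(s) at s = 15 are not in the left half-plane. System is unstable.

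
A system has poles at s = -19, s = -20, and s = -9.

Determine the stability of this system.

All poles are in the left half-plane. System is stable.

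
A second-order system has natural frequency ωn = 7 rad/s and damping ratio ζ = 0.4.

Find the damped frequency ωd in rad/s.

ωd = ωn√(1 - ζ²) = 7√(1 - 0.4²) = 6.42 rad/s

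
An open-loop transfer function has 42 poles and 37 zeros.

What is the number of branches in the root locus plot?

Root locus has n branches where n = number of poles = 42.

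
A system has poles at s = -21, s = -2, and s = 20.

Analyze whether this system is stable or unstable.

Pole(s) at s = 20 are not in the left half-plane. System is unstable.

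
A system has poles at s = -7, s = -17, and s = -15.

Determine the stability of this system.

All poles are in the left half-plane. System is stable.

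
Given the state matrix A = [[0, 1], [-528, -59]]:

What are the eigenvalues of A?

det(A - λI) = λ² - (-59)λ + 528 = (λ - (-11))(λ - (-48)). Eigenvalues: -11, -48.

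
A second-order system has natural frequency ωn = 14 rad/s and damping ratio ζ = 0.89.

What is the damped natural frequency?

ωd = ωn√(1 - ζ²) = 14√(1 - 0.89²) = 6.38 rad/s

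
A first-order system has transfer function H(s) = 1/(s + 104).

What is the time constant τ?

For H(s) = 1/(s + 1/τ), the pole is at -1/τ = -104, so τ = 1/104 = 0.0096 s.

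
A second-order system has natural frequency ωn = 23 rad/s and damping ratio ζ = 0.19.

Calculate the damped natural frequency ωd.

ωd = ωn√(1 - ζ²) = 23√(1 - 0.19²) = 22.58 rad/s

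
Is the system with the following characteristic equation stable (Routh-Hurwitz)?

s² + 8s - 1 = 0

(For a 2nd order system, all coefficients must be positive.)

Coefficients: 1, 8, -1. c=-1 not positive, so system is unstable.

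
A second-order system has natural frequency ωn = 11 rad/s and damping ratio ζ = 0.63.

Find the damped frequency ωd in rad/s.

ωd = ωn√(1 - ζ²) = 11√(1 - 0.63²) = 8.54 rad/s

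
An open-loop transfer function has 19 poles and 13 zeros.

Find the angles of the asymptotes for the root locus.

n - m = 19 - 13 = 6. Angles: θk = (2k + 1)·180°/6 = 30°, 90°, 150°, 210°, 270°, 330°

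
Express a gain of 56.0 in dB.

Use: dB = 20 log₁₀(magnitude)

dB = 20 log₁₀(56.0) = 35.0 dB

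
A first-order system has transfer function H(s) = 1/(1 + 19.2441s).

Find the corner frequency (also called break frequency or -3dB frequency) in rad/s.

Corner frequency = 1/τ = 1/19.2441 = 0.052 rad/s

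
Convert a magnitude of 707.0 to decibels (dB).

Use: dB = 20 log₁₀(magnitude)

dB = 20 log₁₀(707.0) = 57.0 dB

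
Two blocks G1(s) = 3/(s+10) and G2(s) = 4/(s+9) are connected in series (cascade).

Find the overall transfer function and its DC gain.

Series: multiply transfer functions. G_eq = 3/(s+10) × 4/(s+9) = 12/((s+10)(s+9)). DC gain = 12/(10×9) = 0.1333.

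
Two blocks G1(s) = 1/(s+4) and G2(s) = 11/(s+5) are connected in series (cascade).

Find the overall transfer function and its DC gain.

Series: multiply transfer functions. G_eq = 1/(s+4) × 11/(s+5) = 11/((s+4)(s+5)). DC gain = 11/(4×5) = 0.55.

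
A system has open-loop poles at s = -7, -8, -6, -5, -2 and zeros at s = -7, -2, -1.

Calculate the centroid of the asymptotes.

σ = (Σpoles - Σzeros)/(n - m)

σ = (Σpoles - Σzeros)/(n - m) = (-28 - (-10))/(5 - 3) = -18/2 = -9.0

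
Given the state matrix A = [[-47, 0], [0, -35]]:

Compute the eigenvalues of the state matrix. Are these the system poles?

For diagonal matrix, eigenvalues are diagonal entries: λ₁ = -47, λ₂ = -35. Eigenvalues of A = system poles.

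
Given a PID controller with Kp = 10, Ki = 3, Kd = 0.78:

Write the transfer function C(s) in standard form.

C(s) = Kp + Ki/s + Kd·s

Substituting values: C(s) = 10 + 3/s + 0.78s = (0.78s² + 10s + 3)/s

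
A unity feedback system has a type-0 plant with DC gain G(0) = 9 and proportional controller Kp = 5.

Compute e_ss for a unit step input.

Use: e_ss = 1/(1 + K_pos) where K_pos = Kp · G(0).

K_pos = Kp · G(0) = 5 × 9 = 45. e_ss = 1/(1 + 45) = 0.0217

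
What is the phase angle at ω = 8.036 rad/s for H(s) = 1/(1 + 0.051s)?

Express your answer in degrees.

Phase = -arctan(ωτ) = -arctan(8.036 × 0.051) = -22.3°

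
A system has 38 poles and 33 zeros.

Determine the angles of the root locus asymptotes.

n - m = 38 - 33 = 5. Angles: θk = (2k + 1)·180°/5 = 36°, 108°, 180°, 252°, 324°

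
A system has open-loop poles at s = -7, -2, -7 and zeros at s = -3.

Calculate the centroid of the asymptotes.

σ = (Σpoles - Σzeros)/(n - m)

σ = (Σpoles - Σzeros)/(n - m) = (-16 - (-3))/(3 - 1) = -13/2 = -6.5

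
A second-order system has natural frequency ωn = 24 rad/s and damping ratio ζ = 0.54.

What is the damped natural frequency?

ωd = ωn√(1 - ζ²) = 24√(1 - 0.54²) = 20.2 rad/s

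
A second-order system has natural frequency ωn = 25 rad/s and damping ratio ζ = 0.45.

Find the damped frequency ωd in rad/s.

ωd = ωn√(1 - ζ²) = 25√(1 - 0.45²) = 22.33 rad/s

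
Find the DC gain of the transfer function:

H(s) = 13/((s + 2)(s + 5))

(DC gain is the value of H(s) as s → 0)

DC gain = H(0) = 13/(2 × 5) = 13/10 = 1.3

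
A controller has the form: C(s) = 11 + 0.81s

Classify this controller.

This is a Proportional-Derivative (PD) controller.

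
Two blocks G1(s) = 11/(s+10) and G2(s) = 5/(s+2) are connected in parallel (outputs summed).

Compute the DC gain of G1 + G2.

Parallel: G_eq = G1 + G2. DC gain = G1(0) + G2(0) = 11/10 + 5/2 = 1.1 + 2.5 = 3.6.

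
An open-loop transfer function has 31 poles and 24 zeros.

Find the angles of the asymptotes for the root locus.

n - m = 31 - 24 = 7. Angles: θk = (2k + 1)·180°/7 = 25.71°, 77.14°, 128.57°, 180°, 231.43°, 282.86°, 334.29°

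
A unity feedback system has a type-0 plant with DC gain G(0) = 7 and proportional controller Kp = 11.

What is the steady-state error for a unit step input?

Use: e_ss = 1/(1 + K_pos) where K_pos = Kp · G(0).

K_pos = Kp · G(0) = 11 × 7 = 77. e_ss = 1/(1 + 77) = 0.0128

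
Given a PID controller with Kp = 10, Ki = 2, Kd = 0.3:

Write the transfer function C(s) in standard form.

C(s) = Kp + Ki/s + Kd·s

Substituting values: C(s) = 10 + 2/s + 0.3s = (0.3s² + 10s + 2)/s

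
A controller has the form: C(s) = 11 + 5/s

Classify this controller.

This is a Proportional-Integral (PI) controller.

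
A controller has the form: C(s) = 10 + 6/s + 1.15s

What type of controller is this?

This is a Proportional-Integral-Derivative (PID) controller.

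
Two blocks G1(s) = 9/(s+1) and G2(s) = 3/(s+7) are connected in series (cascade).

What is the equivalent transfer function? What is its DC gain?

Series: multiply transfer functions. G_eq = 9/(s+1) × 3/(s+7) = 27/((s+1)(s+7)). DC gain = 27/(1×7) = 3.8571.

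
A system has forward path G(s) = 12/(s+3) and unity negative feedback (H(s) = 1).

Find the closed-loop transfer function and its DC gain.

T(s) = G/(1+GH) = [12/(s+3)] / [1 + 12/(s+3)] = 12/(s+3+12) = 12/(s+15). DC gain = 12/15 = 0.8.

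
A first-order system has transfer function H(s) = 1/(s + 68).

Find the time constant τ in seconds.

For H(s) = 1/(s + 1/τ), the pole is at -1/τ = -68, so τ = 1/68 = 0.0147 s.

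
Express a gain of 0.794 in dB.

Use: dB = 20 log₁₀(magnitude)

dB = 20 log₁₀(0.794) = -2.0 dB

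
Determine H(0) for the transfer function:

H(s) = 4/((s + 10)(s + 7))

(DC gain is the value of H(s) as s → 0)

DC gain = H(0) = 4/(10 × 7) = 4/70 = 0.0571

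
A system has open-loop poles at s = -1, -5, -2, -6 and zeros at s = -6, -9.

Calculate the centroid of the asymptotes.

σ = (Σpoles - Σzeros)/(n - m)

σ = (Σpoles - Σzeros)/(n - m) = (-14 - (-15))/(4 - 2) = 1/2 = 0.5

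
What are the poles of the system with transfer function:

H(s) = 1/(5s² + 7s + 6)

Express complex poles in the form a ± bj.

Discriminant = 7² - 4×5×6 = 49 - 120 = -71 < 0, so the poles are a complex conjugate pair s = (-7 ± j√71)/(2×5). Real part = -7/(2×5) = -7/10 = -0.7; imaginary part = ±√71/(2×5) ≈ 0.8426. Poles: s = -0.7 ± 0.8426j.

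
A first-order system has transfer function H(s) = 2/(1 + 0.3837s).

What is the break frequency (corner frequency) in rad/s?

Corner frequency = 1/τ = 1/0.3837 = 2.606 rad/s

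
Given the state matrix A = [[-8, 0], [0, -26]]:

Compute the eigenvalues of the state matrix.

For diagonal matrix, eigenvalues are diagonal entries: λ₁ = -8, λ₂ = -26.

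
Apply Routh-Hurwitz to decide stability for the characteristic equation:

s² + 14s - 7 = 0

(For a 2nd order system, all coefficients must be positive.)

Coefficients: 1, 14, -7. c=-7 not positive, so system is unstable.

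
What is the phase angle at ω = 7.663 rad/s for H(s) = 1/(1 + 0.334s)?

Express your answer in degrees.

Phase = -arctan(ωτ) = -arctan(7.663 × 0.334) = -68.7°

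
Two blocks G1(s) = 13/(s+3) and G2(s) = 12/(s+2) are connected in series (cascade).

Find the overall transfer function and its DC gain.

Series: multiply transfer functions. G_eq = 13/(s+3) × 12/(s+2) = 156/((s+3)(s+2)). DC gain = 156/(3×2) = 26.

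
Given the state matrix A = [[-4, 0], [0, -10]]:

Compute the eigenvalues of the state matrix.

For diagonal matrix, eigenvalues are diagonal entries: λ₁ = -4, λ₂ = -10.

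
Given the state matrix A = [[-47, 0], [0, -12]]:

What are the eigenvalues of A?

For diagonal matrix, eigenvalues are diagonal entries: λ₁ = -47, λ₂ = -12.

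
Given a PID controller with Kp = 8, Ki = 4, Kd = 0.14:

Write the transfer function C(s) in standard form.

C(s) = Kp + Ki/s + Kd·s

Substituting values: C(s) = 8 + 4/s + 0.14s = (0.14s² + 8s + 4)/s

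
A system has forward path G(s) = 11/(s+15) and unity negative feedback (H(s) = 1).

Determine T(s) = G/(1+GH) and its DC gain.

T(s) = G/(1+GH) = [11/(s+15)] / [1 + 11/(s+15)] = 11/(s+15+11) = 11/(s+26). DC gain = 11/26 = 0.4231.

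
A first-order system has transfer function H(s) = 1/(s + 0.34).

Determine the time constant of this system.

For H(s) = 1/(s + 1/τ), the pole is at -1/τ = -0.34, so τ = 1/0.34 = 2.9412 s.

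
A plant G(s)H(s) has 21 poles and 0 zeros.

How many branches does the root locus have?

Root locus has n branches where n = number of poles = 21.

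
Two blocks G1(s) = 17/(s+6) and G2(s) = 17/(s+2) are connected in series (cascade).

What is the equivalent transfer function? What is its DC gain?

Series: multiply transfer functions. G_eq = 17/(s+6) × 17/(s+2) = 289/((s+6)(s+2)). DC gain = 289/(6×2) = 24.0833.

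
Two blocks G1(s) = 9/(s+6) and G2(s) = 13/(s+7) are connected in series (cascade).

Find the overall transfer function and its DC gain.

Series: multiply transfer functions. G_eq = 9/(s+6) × 13/(s+7) = 117/((s+6)(s+7)). DC gain = 117/(6×7) = 2.7857.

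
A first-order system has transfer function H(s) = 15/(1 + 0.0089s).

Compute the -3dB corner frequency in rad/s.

Corner frequency = 1/τ = 1/0.0089 = 112.36 rad/s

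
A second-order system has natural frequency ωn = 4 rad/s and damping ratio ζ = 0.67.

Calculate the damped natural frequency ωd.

ωd = ωn√(1 - ζ²) = 4√(1 - 0.67²) = 2.97 rad/s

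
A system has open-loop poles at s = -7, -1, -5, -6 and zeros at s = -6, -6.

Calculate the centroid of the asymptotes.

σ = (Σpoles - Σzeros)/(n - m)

σ = (Σpoles - Σzeros)/(n - m) = (-19 - (-12))/(4 - 2) = -7/2 = -3.5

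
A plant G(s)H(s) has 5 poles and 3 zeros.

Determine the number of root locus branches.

Root locus has n branches where n = number of poles = 5.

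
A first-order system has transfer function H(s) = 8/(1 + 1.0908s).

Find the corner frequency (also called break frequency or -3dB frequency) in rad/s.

Corner frequency = 1/τ = 1/1.0908 = 0.917 rad/s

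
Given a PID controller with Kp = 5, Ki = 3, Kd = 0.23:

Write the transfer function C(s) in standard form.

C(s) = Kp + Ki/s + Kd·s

Substituting values: C(s) = 5 + 3/s + 0.23s = (0.23s² + 5s + 3)/s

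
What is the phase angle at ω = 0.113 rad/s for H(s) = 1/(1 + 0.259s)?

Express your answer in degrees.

Phase = -arctan(ωτ) = -arctan(0.113 × 0.259) = -1.7°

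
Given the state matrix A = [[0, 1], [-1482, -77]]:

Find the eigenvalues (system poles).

det(A - λI) = λ² - (-77)λ + 1482 = (λ - (-39))(λ - (-38)). Eigenvalues: -39, -38.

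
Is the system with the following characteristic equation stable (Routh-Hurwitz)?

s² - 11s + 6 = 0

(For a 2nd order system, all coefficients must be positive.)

Coefficients: 1, -11, 6. b=-11 not positive, so system is unstable.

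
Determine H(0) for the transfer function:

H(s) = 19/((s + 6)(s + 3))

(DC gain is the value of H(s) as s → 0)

DC gain = H(0) = 19/(6 × 3) = 19/18 = 1.0556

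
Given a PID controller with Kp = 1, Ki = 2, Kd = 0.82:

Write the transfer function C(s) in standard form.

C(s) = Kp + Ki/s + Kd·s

Substituting values: C(s) = 1 + 2/s + 0.82s = (0.82s² + s + 2)/s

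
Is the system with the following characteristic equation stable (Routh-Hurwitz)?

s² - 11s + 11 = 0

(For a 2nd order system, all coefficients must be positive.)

Coefficients: 1, -11, 11. b=-11 not positive, so system is unstable.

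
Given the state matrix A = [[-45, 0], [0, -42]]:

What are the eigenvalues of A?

For diagonal matrix, eigenvalues are diagonal entries: λ₁ = -45, λ₂ = -42.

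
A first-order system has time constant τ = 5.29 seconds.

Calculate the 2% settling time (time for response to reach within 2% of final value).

For first-order system, 2% settling time ≈ 4τ = 4 × 5.29 = 21.16 s.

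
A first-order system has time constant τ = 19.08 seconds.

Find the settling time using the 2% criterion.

For first-order system, 2% settling time ≈ 4τ = 4 × 19.08 = 76.32 s.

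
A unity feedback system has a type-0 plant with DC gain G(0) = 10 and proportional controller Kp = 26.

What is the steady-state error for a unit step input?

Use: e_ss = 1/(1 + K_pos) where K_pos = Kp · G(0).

K_pos = Kp · G(0) = 26 × 10 = 260. e_ss = 1/(1 + 260) = 0.0038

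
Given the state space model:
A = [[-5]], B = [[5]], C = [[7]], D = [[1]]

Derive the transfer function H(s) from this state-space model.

(sI - A)⁻¹ = 1/(s + 5). H(s) = 7×5/(s + 5) + 1 = (s + 40)/(s + 5).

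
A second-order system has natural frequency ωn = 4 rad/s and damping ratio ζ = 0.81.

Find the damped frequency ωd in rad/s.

ωd = ωn√(1 - ζ²) = 4√(1 - 0.81²) = 2.35 rad/s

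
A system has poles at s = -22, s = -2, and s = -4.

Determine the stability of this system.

All poles are in the left half-plane. System is stable.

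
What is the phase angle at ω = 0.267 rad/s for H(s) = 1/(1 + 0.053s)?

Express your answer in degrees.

Phase = -arctan(ωτ) = -arctan(0.267 × 0.053) = -0.8°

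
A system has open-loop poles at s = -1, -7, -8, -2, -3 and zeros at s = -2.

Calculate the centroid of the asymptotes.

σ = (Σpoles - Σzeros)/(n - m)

σ = (Σpoles - Σzeros)/(n - m) = (-21 - (-2))/(5 - 1) = -19/4 = -4.75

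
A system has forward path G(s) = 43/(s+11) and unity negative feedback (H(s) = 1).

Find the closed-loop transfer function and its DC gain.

T(s) = G/(1+GH) = [43/(s+11)] / [1 + 43/(s+11)] = 43/(s+11+43) = 43/(s+54). DC gain = 43/54 = 0.7963.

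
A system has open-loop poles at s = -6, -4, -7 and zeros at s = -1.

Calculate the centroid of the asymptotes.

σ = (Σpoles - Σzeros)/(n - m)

σ = (Σpoles - Σzeros)/(n - m) = (-17 - (-1))/(3 - 1) = -16/2 = -8.0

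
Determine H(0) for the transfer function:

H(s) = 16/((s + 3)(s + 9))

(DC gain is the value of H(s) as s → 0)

DC gain = H(0) = 16/(3 × 9) = 16/27 = 0.5926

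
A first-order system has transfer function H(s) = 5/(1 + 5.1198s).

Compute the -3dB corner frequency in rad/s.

Corner frequency = 1/τ = 1/5.1198 = 0.195 rad/s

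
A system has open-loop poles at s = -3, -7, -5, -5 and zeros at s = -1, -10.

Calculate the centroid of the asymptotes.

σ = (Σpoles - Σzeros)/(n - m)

σ = (Σpoles - Σzeros)/(n - m) = (-20 - (-11))/(4 - 2) = -9/2 = -4.5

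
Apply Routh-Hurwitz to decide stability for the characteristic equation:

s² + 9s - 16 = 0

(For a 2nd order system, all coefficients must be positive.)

Coefficients: 1, 9, -16. c=-16 not positive, so system is unstable.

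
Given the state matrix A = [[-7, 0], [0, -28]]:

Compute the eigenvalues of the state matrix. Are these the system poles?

For diagonal matrix, eigenvalues are diagonal entries: λ₁ = -7, λ₂ = -28. Eigenvalues of A = system poles.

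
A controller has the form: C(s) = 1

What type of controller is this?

This is a Proportional (P) controller.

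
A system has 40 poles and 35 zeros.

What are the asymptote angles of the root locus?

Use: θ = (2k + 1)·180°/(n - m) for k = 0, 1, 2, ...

n - m = 40 - 35 = 5. Angles: θk = (2k + 1)·180°/5 = 36°, 108°, 180°, 252°, 324°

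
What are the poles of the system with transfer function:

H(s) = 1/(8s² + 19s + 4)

Discriminant = 19² - 4×8×4 = 361 - 128 = 233 > 0, so two distinct real poles. Using quadratic formula: s = (-19 ± √233)/(2×8) = (-19 ± √233)/16, with √233 ≈ 15.2643. s₁ ≈ -0.2335, s₂ ≈ -2.1415. Poles: s₁ = -0.2335, s₂ = -2.1415.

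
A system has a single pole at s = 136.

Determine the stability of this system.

Pole at s = 136 is in the right half-plane. Unstable.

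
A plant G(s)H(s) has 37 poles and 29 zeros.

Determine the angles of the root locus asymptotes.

n - m = 37 - 29 = 8. Angles: θk = (2k + 1)·180°/8 = 22.5°, 67.5°, 112.5°, 157.5°, 202.5°, 247.5°, 292.5°, 337.5°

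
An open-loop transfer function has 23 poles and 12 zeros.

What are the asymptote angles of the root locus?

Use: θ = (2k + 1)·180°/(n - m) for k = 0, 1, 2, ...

n - m = 23 - 12 = 11. Angles: θk = (2k + 1)·180°/11 = 16.36°, 49.09°, 81.82°, 114.55°, 147.27°, 180°, 212.73°, 245.45°, 278.18°, 310.91°, 343.64°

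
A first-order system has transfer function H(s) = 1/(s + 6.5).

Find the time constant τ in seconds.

For H(s) = 1/(s + 1/τ), the pole is at -1/τ = -6.5, so τ = 1/6.5 = 0.1538 s.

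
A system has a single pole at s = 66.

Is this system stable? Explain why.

Pole at s = 66 is in the right half-plane. Unstable.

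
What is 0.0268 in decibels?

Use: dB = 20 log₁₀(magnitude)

dB = 20 log₁₀(0.0268) = -31.4 dB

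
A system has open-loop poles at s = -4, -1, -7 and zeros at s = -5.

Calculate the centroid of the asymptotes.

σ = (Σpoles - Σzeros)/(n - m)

σ = (Σpoles - Σzeros)/(n - m) = (-12 - (-5))/(3 - 1) = -7/2 = -3.5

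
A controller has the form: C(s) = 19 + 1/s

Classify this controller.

This is a Proportional-Integral (PI) controller.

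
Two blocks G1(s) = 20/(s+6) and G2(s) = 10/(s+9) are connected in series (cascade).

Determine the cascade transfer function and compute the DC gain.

Series: multiply transfer functions. G_eq = 20/(s+6) × 10/(s+9) = 200/((s+6)(s+9)). DC gain = 200/(6×9) = 3.7037.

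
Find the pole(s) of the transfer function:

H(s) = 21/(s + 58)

Pole is where denominator = 0: s + 58 = 0, so s = -58.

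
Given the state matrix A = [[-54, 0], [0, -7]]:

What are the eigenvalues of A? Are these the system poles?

For diagonal matrix, eigenvalues are diagonal entries: λ₁ = -54, λ₂ = -7. Eigenvalues of A = system poles.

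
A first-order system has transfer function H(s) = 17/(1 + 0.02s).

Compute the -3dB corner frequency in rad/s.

Corner frequency = 1/τ = 1/0.02 = 50.0 rad/s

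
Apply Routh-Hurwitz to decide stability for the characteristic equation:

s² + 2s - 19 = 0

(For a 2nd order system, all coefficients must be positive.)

Coefficients: 1, 2, -19. c=-19 not positive, so system is unstable.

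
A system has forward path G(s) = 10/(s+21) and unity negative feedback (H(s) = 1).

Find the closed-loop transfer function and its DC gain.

T(s) = G/(1+GH) = [10/(s+21)] / [1 + 10/(s+21)] = 10/(s+21+10) = 10/(s+31). DC gain = 10/31 = 0.3226.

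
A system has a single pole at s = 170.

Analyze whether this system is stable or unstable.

Pole at s = 170 is in the right half-plane. Unstable.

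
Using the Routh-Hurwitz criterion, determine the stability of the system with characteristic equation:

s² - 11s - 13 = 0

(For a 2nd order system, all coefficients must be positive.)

Coefficients: 1, -11, -13. b=-11, c=-13 not positive, so system is unstable.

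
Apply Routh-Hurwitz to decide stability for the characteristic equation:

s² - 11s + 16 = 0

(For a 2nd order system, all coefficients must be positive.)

Coefficients: 1, -11, 16. b=-11 not positive, so system is unstable.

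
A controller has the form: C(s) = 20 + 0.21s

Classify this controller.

This is a Proportional-Derivative (PD) controller.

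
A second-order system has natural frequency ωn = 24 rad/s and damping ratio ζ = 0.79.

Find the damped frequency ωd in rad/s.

ωd = ωn√(1 - ζ²) = 24√(1 - 0.79²) = 14.71 rad/s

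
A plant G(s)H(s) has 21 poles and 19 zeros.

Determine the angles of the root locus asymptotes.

n - m = 21 - 19 = 2. Angles: θk = (2k + 1)·180°/2 = 90°, 270°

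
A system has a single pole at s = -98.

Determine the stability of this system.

Pole at s = -98 is in the left half-plane. Stable.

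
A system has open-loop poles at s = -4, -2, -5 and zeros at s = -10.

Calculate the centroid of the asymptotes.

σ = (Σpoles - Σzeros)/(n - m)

σ = (Σpoles - Σzeros)/(n - m) = (-11 - (-10))/(3 - 1) = -1/2 = -0.5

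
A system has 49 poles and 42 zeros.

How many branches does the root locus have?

Root locus has n branches where n = number of poles = 49.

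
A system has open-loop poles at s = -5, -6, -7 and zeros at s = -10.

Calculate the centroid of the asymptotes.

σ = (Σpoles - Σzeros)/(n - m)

σ = (Σpoles - Σzeros)/(n - m) = (-18 - (-10))/(3 - 1) = -8/2 = -4.0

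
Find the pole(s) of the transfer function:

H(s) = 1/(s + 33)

Pole is where denominator = 0: s + 33 = 0, so s = -33.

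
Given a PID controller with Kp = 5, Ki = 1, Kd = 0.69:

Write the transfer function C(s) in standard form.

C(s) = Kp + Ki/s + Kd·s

Substituting values: C(s) = 5 + 1/s + 0.69s = (0.69s² + 5s + 1)/s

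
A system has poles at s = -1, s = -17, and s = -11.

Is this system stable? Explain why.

All poles are in the left half-plane. System is stable.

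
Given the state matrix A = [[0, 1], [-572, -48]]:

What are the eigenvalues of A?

det(A - λI) = λ² - (-48)λ + 572 = (λ - (-22))(λ - (-26)). Eigenvalues: -22, -26.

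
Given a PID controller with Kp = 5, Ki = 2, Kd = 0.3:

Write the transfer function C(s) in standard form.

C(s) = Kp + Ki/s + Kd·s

Substituting values: C(s) = 5 + 2/s + 0.3s = (0.3s² + 5s + 2)/s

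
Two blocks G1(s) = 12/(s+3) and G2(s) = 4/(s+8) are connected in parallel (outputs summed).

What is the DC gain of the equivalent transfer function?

Parallel: G_eq = G1 + G2. DC gain = G1(0) + G2(0) = 12/3 + 4/8 = 4 + 0.5 = 4.5.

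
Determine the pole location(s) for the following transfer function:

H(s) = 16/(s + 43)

Pole is where denominator = 0: s + 43 = 0, so s = -43.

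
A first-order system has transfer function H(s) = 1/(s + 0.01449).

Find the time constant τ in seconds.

For H(s) = 1/(s + 1/τ), the pole is at -1/τ = -0.01449, so τ = 1/0.01449 = 69.01 s.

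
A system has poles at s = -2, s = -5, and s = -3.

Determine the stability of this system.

All poles are in the left half-plane. System is stable.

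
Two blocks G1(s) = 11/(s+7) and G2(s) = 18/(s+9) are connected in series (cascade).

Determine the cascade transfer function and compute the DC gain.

Series: multiply transfer functions. G_eq = 11/(s+7) × 18/(s+9) = 198/((s+7)(s+9)). DC gain = 198/(7×9) = 3.1429.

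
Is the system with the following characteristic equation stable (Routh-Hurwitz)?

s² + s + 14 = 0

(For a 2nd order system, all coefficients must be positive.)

Coefficients: 1, 1, 14. All positive, so system is stable.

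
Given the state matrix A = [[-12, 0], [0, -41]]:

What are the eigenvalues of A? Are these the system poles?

For diagonal matrix, eigenvalues are diagonal entries: λ₁ = -12, λ₂ = -41. Eigenvalues of A = system poles.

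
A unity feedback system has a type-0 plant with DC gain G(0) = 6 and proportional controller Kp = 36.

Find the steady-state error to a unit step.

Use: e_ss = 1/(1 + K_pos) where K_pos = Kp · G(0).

K_pos = Kp · G(0) = 36 × 6 = 216. e_ss = 1/(1 + 216) = 0.0046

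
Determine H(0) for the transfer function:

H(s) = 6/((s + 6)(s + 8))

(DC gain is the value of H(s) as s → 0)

DC gain = H(0) = 6/(6 × 8) = 6/48 = 0.125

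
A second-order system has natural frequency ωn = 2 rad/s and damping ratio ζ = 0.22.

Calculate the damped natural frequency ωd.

ωd = ωn√(1 - ζ²) = 2√(1 - 0.22²) = 1.95 rad/s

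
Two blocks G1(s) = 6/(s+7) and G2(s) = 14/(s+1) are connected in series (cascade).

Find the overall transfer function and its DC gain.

Series: multiply transfer functions. G_eq = 6/(s+7) × 14/(s+1) = 84/((s+7)(s+1)). DC gain = 84/(7×1) = 12.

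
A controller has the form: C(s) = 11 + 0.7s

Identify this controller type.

This is a Proportional-Derivative (PD) controller.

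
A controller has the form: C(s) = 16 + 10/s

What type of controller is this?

This is a Proportional-Integral (PI) controller.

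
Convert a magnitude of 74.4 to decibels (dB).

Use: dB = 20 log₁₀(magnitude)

dB = 20 log₁₀(74.4) = 37.4 dB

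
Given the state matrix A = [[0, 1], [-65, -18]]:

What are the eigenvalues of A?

det(A - λI) = λ² - (-18)λ + 65 = (λ - (-13))(λ - (-5)). Eigenvalues: -13, -5.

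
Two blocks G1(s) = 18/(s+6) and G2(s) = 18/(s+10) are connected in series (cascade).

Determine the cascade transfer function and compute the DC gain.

Series: multiply transfer functions. G_eq = 18/(s+6) × 18/(s+10) = 324/((s+6)(s+10)). DC gain = 324/(6×10) = 5.4.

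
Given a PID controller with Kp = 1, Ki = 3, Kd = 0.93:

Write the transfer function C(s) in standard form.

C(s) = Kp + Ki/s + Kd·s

Substituting values: C(s) = 1 + 3/s + 0.93s = (0.93s² + s + 3)/s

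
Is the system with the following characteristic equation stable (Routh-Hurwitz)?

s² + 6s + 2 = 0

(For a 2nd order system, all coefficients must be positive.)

Coefficients: 1, 6, 2. All positive, so system is stable.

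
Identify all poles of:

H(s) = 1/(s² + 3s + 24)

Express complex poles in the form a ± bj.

Discriminant = 3² - 4×1×24 = 9 - 96 = -87 < 0, so the poles are a complex conjugate pair s = (-3 ± j√87)/(2×1). Real part = -3/(2×1) = -3/2 = -1.5; imaginary part = ±√87/(2×1) ≈ 4.6637. Poles: s = -1.5 ± 4.6637j.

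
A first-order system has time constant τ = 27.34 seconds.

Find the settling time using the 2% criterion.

For first-order system, 2% settling time ≈ 4τ = 4 × 27.34 = 109.36 s.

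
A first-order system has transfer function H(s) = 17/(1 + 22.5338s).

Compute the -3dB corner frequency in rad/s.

Corner frequency = 1/τ = 1/22.5338 = 0.044 rad/s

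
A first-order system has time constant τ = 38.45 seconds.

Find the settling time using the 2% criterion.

For first-order system, 2% settling time ≈ 4τ = 4 × 38.45 = 153.8 s.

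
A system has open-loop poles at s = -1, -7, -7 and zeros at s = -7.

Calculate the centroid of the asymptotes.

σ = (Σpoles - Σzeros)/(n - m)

σ = (Σpoles - Σzeros)/(n - m) = (-15 - (-7))/(3 - 1) = -8/2 = -4.0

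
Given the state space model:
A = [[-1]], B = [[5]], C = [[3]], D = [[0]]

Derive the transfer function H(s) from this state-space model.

(sI - A)⁻¹ = 1/(s + 1). H(s) = 3 × 5/(s + 1) + 0 = 15/(s + 1).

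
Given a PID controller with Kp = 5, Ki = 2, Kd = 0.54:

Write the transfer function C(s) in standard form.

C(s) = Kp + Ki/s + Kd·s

Substituting values: C(s) = 5 + 2/s + 0.54s = (0.54s² + 5s + 2)/s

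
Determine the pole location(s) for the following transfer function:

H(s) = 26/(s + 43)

Pole is where denominator = 0: s + 43 = 0, so s = -43.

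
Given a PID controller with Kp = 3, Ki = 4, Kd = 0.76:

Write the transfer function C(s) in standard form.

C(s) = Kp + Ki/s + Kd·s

Substituting values: C(s) = 3 + 4/s + 0.76s = (0.76s² + 3s + 4)/s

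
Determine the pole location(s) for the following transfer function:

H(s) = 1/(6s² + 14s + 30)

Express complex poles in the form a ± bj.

Discriminant = 14² - 4×6×30 = 196 - 720 = -524 < 0, so the poles are a complex conjugate pair s = (-14 ± j√524)/(2×6). Real part = -14/(2×6) = -14/12 ≈ -1.1667; imaginary part = ±√524/(2×6) ≈ 1.9076. Poles: s = -1.1667 ± 1.9076j.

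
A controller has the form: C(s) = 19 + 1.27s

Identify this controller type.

This is a Proportional-Derivative (PD) controller.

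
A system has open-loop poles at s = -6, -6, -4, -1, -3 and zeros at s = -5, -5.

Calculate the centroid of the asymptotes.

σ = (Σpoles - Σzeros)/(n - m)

σ = (Σpoles - Σzeros)/(n - m) = (-20 - (-10))/(5 - 2) = -10/3 = -3.33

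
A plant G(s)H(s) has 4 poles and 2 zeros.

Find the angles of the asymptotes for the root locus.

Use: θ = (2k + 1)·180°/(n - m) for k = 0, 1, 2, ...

n - m = 4 - 2 = 2. Angles: θk = (2k + 1)·180°/2 = 90°, 270°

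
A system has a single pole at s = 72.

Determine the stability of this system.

Pole at s = 72 is in the right half-plane. Unstable.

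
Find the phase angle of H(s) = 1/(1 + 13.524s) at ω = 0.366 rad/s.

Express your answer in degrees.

Phase = -arctan(ωτ) = -arctan(0.366 × 13.524) = -78.6°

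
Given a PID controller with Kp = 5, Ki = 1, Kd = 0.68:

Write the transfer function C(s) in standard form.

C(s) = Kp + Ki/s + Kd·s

Substituting values: C(s) = 5 + 1/s + 0.68s = (0.68s² + 5s + 1)/s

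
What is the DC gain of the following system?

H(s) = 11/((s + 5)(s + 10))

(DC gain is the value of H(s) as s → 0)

DC gain = H(0) = 11/(5 × 10) = 11/50 = 0.22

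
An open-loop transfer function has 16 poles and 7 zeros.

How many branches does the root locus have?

Root locus has n branches where n = number of poles = 16.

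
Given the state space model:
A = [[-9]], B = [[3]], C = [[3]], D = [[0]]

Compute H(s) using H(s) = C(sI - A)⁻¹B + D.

(sI - A)⁻¹ = 1/(s + 9). H(s) = 3 × 3/(s + 9) + 0 = 9/(s + 9).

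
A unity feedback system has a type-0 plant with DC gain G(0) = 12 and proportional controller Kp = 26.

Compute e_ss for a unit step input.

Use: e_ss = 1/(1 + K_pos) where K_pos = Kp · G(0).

K_pos = Kp · G(0) = 26 × 12 = 312. e_ss = 1/(1 + 312) = 0.0032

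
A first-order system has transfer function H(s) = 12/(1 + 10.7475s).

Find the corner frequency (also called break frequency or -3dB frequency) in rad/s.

Corner frequency = 1/τ = 1/10.7475 = 0.093 rad/s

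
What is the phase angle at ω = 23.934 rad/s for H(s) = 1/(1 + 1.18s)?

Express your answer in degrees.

Phase = -arctan(ωτ) = -arctan(23.934 × 1.18) = -88.0°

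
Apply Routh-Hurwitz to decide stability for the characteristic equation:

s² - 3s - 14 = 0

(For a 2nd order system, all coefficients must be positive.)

Coefficients: 1, -3, -14. b=-3, c=-14 not positive, so system is unstable.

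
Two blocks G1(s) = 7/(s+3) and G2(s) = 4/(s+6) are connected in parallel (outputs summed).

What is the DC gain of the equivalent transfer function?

Parallel: G_eq = G1 + G2. DC gain = G1(0) + G2(0) = 7/3 + 4/6 = 2.3333 + 0.6667 = 3.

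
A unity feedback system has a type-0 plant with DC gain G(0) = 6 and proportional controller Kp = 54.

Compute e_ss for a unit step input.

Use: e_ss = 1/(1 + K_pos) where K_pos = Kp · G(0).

K_pos = Kp · G(0) = 54 × 6 = 324. e_ss = 1/(1 + 324) = 0.0031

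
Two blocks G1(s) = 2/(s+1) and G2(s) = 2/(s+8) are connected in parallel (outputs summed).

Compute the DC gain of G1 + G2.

Parallel: G_eq = G1 + G2. DC gain = G1(0) + G2(0) = 2/1 + 2/8 = 2 + 0.25 = 2.25.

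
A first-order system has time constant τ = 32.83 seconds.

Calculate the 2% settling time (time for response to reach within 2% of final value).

For first-order system, 2% settling time ≈ 4τ = 4 × 32.83 = 131.32 s.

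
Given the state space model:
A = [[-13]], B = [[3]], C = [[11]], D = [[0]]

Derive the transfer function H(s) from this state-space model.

(sI - A)⁻¹ = 1/(s + 13). H(s) = 11 × 3/(s + 13) + 0 = 33/(s + 13).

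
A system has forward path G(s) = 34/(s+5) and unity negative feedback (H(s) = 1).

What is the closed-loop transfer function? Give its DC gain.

T(s) = G/(1+GH) = [34/(s+5)] / [1 + 34/(s+5)] = 34/(s+5+34) = 34/(s+39). DC gain = 34/39 = 0.8718.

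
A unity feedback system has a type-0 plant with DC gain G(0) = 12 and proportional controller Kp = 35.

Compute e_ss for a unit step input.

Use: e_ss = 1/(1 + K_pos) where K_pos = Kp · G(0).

K_pos = Kp · G(0) = 35 × 12 = 420. e_ss = 1/(1 + 420) = 0.0024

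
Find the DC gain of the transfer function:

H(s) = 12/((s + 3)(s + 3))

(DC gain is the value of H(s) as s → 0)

DC gain = H(0) = 12/(3 × 3) = 12/9 = 1.3333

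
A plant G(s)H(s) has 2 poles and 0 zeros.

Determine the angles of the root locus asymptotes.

n - m = 2 - 0 = 2. Angles: θk = (2k + 1)·180°/2 = 90°, 270°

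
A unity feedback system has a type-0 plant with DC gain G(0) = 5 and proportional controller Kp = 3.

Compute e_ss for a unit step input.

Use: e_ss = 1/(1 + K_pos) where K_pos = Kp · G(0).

K_pos = Kp · G(0) = 3 × 5 = 15. e_ss = 1/(1 + 15) = 0.0625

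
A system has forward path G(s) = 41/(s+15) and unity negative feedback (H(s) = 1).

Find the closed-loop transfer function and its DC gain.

T(s) = G/(1+GH) = [41/(s+15)] / [1 + 41/(s+15)] = 41/(s+15+41) = 41/(s+56). DC gain = 41/56 = 0.7321.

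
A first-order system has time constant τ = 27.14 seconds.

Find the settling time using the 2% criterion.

For first-order system, 2% settling time ≈ 4τ = 4 × 27.14 = 108.56 s.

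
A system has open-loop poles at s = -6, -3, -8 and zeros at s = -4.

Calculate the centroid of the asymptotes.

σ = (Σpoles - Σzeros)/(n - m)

σ = (Σpoles - Σzeros)/(n - m) = (-17 - (-4))/(3 - 1) = -13/2 = -6.5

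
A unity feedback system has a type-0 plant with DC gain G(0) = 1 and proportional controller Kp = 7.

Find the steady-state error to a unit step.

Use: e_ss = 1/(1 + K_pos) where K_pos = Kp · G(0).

K_pos = Kp · G(0) = 7 × 1 = 7. e_ss = 1/(1 + 7) = 0.125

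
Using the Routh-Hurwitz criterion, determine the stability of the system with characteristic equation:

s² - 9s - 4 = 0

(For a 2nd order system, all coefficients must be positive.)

Coefficients: 1, -9, -4. b=-9, c=-4 not positive, so system is unstable.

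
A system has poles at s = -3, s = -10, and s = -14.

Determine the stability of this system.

All poles are in the left half-plane. System is stable.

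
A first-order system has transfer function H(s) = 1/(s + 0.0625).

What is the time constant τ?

For H(s) = 1/(s + 1/τ), the pole is at -1/τ = -0.0625, so τ = 1/0.0625 = 16 s.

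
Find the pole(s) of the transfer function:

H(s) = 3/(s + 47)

Pole is where denominator = 0: s + 47 = 0, so s = -47.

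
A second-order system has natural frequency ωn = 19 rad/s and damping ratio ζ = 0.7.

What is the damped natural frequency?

ωd = ωn√(1 - ζ²) = 19√(1 - 0.7²) = 13.57 rad/s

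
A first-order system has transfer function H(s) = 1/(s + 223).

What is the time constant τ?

For H(s) = 1/(s + 1/τ), the pole is at -1/τ = -223, so τ = 1/223 = 0.0045 s.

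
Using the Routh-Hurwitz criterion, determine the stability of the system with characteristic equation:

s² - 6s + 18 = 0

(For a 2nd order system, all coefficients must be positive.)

Coefficients: 1, -6, 18. b=-6 not positive, so system is unstable.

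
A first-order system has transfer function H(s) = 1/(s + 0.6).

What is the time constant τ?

For H(s) = 1/(s + 1/τ), the pole is at -1/τ = -0.6, so τ = 1/0.6 = 1.6667 s.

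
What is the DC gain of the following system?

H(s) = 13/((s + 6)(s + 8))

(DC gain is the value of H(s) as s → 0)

DC gain = H(0) = 13/(6 × 8) = 13/48 = 0.2708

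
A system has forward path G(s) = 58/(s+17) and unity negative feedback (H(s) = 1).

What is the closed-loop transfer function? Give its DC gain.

T(s) = G/(1+GH) = [58/(s+17)] / [1 + 58/(s+17)] = 58/(s+17+58) = 58/(s+75). DC gain = 58/75 = 0.7733.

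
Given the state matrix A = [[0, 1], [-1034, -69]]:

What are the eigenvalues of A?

det(A - λI) = λ² - (-69)λ + 1034 = (λ - (-22))(λ - (-47)). Eigenvalues: -22, -47.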